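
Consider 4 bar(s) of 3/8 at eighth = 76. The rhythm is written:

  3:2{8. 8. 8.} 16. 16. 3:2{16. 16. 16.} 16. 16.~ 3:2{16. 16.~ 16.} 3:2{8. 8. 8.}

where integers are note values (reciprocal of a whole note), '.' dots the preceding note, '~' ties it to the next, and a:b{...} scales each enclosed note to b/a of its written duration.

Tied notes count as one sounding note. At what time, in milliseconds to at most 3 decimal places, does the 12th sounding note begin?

1. 0.0ms @ 0 + 789.474ms (1)
2. 789.474ms @ 1 + 789.474ms (1)
3. 1578.947ms @ 2 + 789.474ms (1)
4. 2368.421ms @ 3 + 592.105ms (3/4)
5. 2960.526ms @ 15/4 + 592.105ms (3/4)
6. 3552.632ms @ 9/2 + 394.737ms (1/2)
7. 3947.368ms @ 5 + 394.737ms (1/2)
8. 4342.105ms @ 11/2 + 394.737ms (1/2)
9. 4736.842ms @ 6 + 592.105ms (3/4)
10. 5328.947ms @ 27/4 + 986.842ms (5/4)
11. 6315.789ms @ 8 + 789.474ms (1)
12. 7105.263ms @ 9 + 789.474ms (1)
13. 7894.737ms @ 10 + 789.474ms (1)
14. 8684.211ms @ 11 + 789.474ms (1)

note 12 onset = 9b = 7105.263ms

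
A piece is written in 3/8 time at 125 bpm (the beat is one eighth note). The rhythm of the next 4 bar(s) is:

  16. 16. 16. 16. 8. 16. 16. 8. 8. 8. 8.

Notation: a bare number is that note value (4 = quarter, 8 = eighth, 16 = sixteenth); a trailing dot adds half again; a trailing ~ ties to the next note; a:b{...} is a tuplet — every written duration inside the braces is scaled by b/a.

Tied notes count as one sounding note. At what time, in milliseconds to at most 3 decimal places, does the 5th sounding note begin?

note 5 onset = 3b = 1440.0ms

1. 0.0ms @ 0 + 360.0ms (3/4)
2. 360.0ms @ 3/4 + 360.0ms (3/4)
3. 720.0ms @ 3/2 + 360.0ms (3/4)
4. 1080.0ms @ 9/4 + 360.0ms (3/4)
5. 1440.0ms @ 3 + 720.0ms (3/2)
6. 2160.0ms @ 9/2 + 360.0ms (3/4)
7. 2520.0ms @ 21/4 + 360.0ms (3/4)
8. 2880.0ms @ 6 + 720.0ms (3/2)
9. 3600.0ms @ 15/2 + 720.0ms (3/2)
10. 4320.0ms @ 9 + 720.0ms (3/2)
11. 5040.0ms @ 21/2 + 720.0ms (3/2)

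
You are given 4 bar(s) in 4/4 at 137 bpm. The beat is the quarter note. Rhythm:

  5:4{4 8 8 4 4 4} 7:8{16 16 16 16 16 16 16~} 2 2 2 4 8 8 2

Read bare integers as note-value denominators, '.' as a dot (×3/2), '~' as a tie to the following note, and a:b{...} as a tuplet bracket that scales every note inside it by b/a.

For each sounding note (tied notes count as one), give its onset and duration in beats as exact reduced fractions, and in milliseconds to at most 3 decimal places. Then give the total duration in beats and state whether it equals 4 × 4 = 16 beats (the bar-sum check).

1) 0.0ms=0b +350.365ms=4/5b
2) 350.365ms=4/5b +175.182ms=2/5b
3) 525.547ms=6/5b +175.182ms=2/5b
4) 700.73ms=8/5b +350.365ms=4/5b
5) 1051.095ms=12/5b +350.365ms=4/5b
6) 1401.46ms=16/5b +350.365ms=4/5b
7) 1751.825ms=4b +125.13ms=2/7b
8) 1876.955ms=30/7b +125.13ms=2/7b
9) 2002.086ms=32/7b +125.13ms=2/7b
10) 2127.216ms=34/7b +125.13ms=2/7b
11) 2252.346ms=36/7b +125.13ms=2/7b
12) 2377.477ms=38/7b +125.13ms=2/7b
13) 2502.607ms=40/7b +1001.043ms=16/7b
14) 3503.65ms=8b +875.912ms=2b
15) 4379.562ms=10b +875.912ms=2b
16) 5255.474ms=12b +437.956ms=1b
17) 5693.431ms=13b +218.978ms=1/2b
18) 5912.409ms=27/2b +218.978ms=1/2b
19) 6131.387ms=14b +875.912ms=2b
Σ=16b of 16 (137bpm 4/4) — PASS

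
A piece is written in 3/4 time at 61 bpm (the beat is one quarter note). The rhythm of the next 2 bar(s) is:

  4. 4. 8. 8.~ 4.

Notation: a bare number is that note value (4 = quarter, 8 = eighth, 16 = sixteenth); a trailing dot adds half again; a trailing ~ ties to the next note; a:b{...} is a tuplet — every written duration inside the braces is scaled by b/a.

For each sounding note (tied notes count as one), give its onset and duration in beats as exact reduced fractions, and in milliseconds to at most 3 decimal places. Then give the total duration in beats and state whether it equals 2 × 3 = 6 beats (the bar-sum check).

1) 0.0ms=0b +1475.41ms=3/2b
2) 1475.41ms=3/2b +1475.41ms=3/2b
3) 2950.82ms=3b +737.705ms=3/4b
4) 3688.525ms=15/4b +2213.115ms=9/4b
Σ=6b of 6 (61bpm 3/4) — PASS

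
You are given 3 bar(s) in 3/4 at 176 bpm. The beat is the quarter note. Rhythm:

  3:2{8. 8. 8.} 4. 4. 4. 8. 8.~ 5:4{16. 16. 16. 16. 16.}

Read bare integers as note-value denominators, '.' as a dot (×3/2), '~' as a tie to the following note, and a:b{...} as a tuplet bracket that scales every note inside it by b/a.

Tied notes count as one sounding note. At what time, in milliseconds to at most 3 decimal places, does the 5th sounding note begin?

1. 0.0ms @ 0 + 170.455ms (1/2)
2. 170.455ms @ 1/2 + 170.455ms (1/2)
3. 340.909ms @ 1 + 170.455ms (1/2)
4. 511.364ms @ 3/2 + 511.364ms (3/2)
5. 1022.727ms @ 3 + 511.364ms (3/2)
6. 1534.091ms @ 9/2 + 511.364ms (3/2)
7. 2045.455ms @ 6 + 255.682ms (3/4)
8. 2301.136ms @ 27/4 + 357.955ms (21/20)
9. 2659.091ms @ 39/5 + 102.273ms (3/10)
10. 2761.364ms @ 81/10 + 102.273ms (3/10)
11. 2863.636ms @ 42/5 + 102.273ms (3/10)
12. 2965.909ms @ 87/10 + 102.273ms (3/10)

note 5 onset = 3b = 1022.727ms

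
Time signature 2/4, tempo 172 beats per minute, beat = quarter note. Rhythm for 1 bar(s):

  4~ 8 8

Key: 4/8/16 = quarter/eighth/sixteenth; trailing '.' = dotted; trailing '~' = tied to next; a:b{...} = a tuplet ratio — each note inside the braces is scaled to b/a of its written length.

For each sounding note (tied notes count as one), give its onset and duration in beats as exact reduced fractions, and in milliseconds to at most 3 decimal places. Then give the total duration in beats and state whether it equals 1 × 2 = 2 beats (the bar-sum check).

1) 0.0ms=0b +523.256ms=3/2b
2) 523.256ms=3/2b +174.419ms=1/2b
Σ=2b of 2 (172bpm 2/4) — PASS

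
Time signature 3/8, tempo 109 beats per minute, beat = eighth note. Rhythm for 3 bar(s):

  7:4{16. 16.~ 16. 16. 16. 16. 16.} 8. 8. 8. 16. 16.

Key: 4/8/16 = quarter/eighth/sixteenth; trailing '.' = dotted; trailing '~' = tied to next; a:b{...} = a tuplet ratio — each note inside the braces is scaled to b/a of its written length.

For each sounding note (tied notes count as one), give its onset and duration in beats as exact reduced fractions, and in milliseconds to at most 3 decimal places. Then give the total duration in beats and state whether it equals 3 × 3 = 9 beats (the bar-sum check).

1) 0.0ms=0b +235.911ms=3/7b
2) 235.911ms=3/7b +471.822ms=6/7b
3) 707.733ms=9/7b +235.911ms=3/7b
4) 943.644ms=12/7b +235.911ms=3/7b
5) 1179.554ms=15/7b +235.911ms=3/7b
6) 1415.465ms=18/7b +235.911ms=3/7b
7) 1651.376ms=3b +825.688ms=3/2b
8) 2477.064ms=9/2b +825.688ms=3/2b
9) 3302.752ms=6b +825.688ms=3/2b
10) 4128.44ms=15/2b +412.844ms=3/4b
11) 4541.284ms=33/4b +412.844ms=3/4b
Σ=9b of 9 (109bpm 3/8) — PASS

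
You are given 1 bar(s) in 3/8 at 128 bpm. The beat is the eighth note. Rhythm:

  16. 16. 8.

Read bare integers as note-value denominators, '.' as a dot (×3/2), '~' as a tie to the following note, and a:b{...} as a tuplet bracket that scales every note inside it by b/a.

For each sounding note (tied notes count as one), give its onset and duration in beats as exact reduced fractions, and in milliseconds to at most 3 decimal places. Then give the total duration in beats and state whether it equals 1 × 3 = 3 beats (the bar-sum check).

1) 0.0ms=0b +351.562ms=3/4b
2) 351.562ms=3/4b +351.562ms=3/4b
3) 703.125ms=3/2b +703.125ms=3/2b
Σ=3b of 3 (128bpm 3/8) — PASS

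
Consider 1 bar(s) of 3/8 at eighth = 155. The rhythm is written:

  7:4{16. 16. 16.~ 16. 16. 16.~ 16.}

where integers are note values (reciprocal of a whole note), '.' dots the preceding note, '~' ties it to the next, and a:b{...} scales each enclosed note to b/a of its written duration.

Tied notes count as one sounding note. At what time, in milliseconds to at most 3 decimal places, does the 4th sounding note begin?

note 4 onset = 12/7b = 663.594ms

1. 0.0ms @ 0 + 165.899ms (3/7)
2. 165.899ms @ 3/7 + 165.899ms (3/7)
3. 331.797ms @ 6/7 + 331.797ms (6/7)
4. 663.594ms @ 12/7 + 165.899ms (3/7)
5. 829.493ms @ 15/7 + 331.797ms (6/7)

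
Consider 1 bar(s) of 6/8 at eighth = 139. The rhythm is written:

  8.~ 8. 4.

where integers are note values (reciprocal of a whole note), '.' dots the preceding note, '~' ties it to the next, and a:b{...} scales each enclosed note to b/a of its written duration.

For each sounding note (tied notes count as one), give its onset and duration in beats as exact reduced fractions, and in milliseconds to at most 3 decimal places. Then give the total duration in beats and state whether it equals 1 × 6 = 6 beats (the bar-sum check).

1) 0.0ms=0b +1294.964ms=3b
2) 1294.964ms=3b +1294.964ms=3b
Σ=6b of 6 (139bpm 6/8) — PASS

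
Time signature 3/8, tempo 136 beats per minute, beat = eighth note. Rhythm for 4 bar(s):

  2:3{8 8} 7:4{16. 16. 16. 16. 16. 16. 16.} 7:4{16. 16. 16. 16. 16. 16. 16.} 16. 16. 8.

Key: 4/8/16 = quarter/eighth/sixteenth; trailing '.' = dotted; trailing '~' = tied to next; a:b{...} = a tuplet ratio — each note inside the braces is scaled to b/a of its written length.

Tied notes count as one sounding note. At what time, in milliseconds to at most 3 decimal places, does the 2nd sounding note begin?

note 2 onset = 3/2b = 661.765ms

1. 0.0ms @ 0 + 661.765ms (3/2)
2. 661.765ms @ 3/2 + 661.765ms (3/2)
3. 1323.529ms @ 3 + 189.076ms (3/7)
4. 1512.605ms @ 24/7 + 189.076ms (3/7)
5. 1701.681ms @ 27/7 + 189.076ms (3/7)
6. 1890.756ms @ 30/7 + 189.076ms (3/7)
7. 2079.832ms @ 33/7 + 189.076ms (3/7)
8. 2268.908ms @ 36/7 + 189.076ms (3/7)
9. 2457.983ms @ 39/7 + 189.076ms (3/7)
10. 2647.059ms @ 6 + 189.076ms (3/7)
11. 2836.134ms @ 45/7 + 189.076ms (3/7)
12. 3025.21ms @ 48/7 + 189.076ms (3/7)
13. 3214.286ms @ 51/7 + 189.076ms (3/7)
14. 3403.361ms @ 54/7 + 189.076ms (3/7)
15. 3592.437ms @ 57/7 + 189.076ms (3/7)
16. 3781.513ms @ 60/7 + 189.076ms (3/7)
17. 3970.588ms @ 9 + 330.882ms (3/4)
18. 4301.471ms @ 39/4 + 330.882ms (3/4)
19. 4632.353ms @ 21/2 + 661.765ms (3/2)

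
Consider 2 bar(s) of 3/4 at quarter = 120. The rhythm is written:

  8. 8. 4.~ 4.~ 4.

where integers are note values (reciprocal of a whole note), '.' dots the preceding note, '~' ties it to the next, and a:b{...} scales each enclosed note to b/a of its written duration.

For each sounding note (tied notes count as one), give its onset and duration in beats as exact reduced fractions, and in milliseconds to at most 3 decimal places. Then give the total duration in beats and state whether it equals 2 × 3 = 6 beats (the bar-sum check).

1) 0.0ms=0b +375.0ms=3/4b
2) 375.0ms=3/4b +375.0ms=3/4b
3) 750.0ms=3/2b +2250.0ms=9/2b
Σ=6b of 6 (120bpm 3/4) — PASS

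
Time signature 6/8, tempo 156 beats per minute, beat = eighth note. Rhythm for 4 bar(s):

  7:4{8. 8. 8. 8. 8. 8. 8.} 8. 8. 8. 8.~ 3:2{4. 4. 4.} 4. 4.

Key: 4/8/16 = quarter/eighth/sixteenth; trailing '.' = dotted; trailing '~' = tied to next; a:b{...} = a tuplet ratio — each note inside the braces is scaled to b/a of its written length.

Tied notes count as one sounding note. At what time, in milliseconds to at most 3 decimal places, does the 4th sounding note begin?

note 4 onset = 18/7b = 989.011ms

1. 0.0ms @ 0 + 329.67ms (6/7)
2. 329.67ms @ 6/7 + 329.67ms (6/7)
3. 659.341ms @ 12/7 + 329.67ms (6/7)
4. 989.011ms @ 18/7 + 329.67ms (6/7)
5. 1318.681ms @ 24/7 + 329.67ms (6/7)
6. 1648.352ms @ 30/7 + 329.67ms (6/7)
7. 1978.022ms @ 36/7 + 329.67ms (6/7)
8. 2307.692ms @ 6 + 576.923ms (3/2)
9. 2884.615ms @ 15/2 + 576.923ms (3/2)
10. 3461.538ms @ 9 + 576.923ms (3/2)
11. 4038.462ms @ 21/2 + 1346.154ms (7/2)
12. 5384.615ms @ 14 + 769.231ms (2)
13. 6153.846ms @ 16 + 769.231ms (2)
14. 6923.077ms @ 18 + 1153.846ms (3)
15. 8076.923ms @ 21 + 1153.846ms (3)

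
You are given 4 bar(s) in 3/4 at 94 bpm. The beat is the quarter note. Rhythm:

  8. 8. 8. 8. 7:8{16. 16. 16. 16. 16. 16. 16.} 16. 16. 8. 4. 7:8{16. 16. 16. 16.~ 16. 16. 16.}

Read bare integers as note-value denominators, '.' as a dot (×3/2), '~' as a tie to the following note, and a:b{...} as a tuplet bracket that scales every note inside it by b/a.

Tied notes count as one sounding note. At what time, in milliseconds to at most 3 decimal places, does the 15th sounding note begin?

note 15 onset = 15/2b = 4787.234ms

1. 0.0ms @ 0 + 478.723ms (3/4)
2. 478.723ms @ 3/4 + 478.723ms (3/4)
3. 957.447ms @ 3/2 + 478.723ms (3/4)
4. 1436.17ms @ 9/4 + 478.723ms (3/4)
5. 1914.894ms @ 3 + 273.556ms (3/7)
6. 2188.45ms @ 24/7 + 273.556ms (3/7)
7. 2462.006ms @ 27/7 + 273.556ms (3/7)
8. 2735.562ms @ 30/7 + 273.556ms (3/7)
9. 3009.119ms @ 33/7 + 273.556ms (3/7)
10. 3282.675ms @ 36/7 + 273.556ms (3/7)
11. 3556.231ms @ 39/7 + 273.556ms (3/7)
12. 3829.787ms @ 6 + 239.362ms (3/8)
13. 4069.149ms @ 51/8 + 239.362ms (3/8)
14. 4308.511ms @ 27/4 + 478.723ms (3/4)
15. 4787.234ms @ 15/2 + 957.447ms (3/2)
16. 5744.681ms @ 9 + 273.556ms (3/7)
17. 6018.237ms @ 66/7 + 273.556ms (3/7)
18. 6291.793ms @ 69/7 + 273.556ms (3/7)
19. 6565.35ms @ 72/7 + 547.112ms (6/7)
20. 7112.462ms @ 78/7 + 273.556ms (3/7)
21. 7386.018ms @ 81/7 + 273.556ms (3/7)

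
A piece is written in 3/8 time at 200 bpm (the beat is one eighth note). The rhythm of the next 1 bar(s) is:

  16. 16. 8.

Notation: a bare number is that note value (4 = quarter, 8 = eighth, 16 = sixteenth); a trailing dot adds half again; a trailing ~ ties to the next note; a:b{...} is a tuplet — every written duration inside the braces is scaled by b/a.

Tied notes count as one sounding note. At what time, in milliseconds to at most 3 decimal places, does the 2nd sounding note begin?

note 2 onset = 3/4b = 225.0ms

1. 0.0ms @ 0 + 225.0ms (3/4)
2. 225.0ms @ 3/4 + 225.0ms (3/4)
3. 450.0ms @ 3/2 + 450.0ms (3/2)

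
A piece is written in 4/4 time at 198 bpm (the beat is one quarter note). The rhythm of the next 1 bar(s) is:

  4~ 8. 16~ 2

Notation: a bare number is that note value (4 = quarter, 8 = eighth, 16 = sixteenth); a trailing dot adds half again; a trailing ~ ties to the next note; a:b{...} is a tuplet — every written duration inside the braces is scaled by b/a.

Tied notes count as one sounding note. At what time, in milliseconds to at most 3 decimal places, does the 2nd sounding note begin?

1. 0.0ms @ 0 + 530.303ms (7/4)
2. 530.303ms @ 7/4 + 681.818ms (9/4)

note 2 onset = 7/4b = 530.303ms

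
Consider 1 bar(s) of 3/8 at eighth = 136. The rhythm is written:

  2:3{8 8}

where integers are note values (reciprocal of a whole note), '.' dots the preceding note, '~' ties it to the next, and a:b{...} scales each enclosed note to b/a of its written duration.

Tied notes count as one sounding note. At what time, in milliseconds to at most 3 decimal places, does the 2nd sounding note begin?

note 2 onset = 3/2b = 661.765ms

1. 0.0ms @ 0 + 661.765ms (3/2)
2. 661.765ms @ 3/2 + 661.765ms (3/2)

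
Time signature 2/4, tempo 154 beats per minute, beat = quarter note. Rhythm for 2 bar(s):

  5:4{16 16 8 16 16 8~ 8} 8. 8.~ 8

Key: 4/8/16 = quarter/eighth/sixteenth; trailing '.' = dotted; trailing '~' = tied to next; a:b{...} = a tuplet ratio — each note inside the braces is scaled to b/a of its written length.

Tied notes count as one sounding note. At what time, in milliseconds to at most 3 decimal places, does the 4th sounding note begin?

1. 0.0ms @ 0 + 77.922ms (1/5)
2. 77.922ms @ 1/5 + 77.922ms (1/5)
3. 155.844ms @ 2/5 + 155.844ms (2/5)
4. 311.688ms @ 4/5 + 77.922ms (1/5)
5. 389.61ms @ 1 + 77.922ms (1/5)
6. 467.532ms @ 6/5 + 311.688ms (4/5)
7. 779.221ms @ 2 + 292.208ms (3/4)
8. 1071.429ms @ 11/4 + 487.013ms (5/4)

note 4 onset = 4/5b = 311.688ms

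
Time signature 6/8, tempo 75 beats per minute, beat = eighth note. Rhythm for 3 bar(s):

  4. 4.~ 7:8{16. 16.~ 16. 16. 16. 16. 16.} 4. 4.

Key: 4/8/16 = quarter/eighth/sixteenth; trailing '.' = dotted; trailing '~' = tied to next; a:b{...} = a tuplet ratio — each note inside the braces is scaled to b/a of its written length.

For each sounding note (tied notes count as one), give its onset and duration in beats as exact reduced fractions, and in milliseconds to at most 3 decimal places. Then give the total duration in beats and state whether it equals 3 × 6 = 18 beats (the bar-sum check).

1) 0.0ms=0b +2400.0ms=3b
2) 2400.0ms=3b +3085.714ms=27/7b
3) 5485.714ms=48/7b +1371.429ms=12/7b
4) 6857.143ms=60/7b +685.714ms=6/7b
5) 7542.857ms=66/7b +685.714ms=6/7b
6) 8228.571ms=72/7b +685.714ms=6/7b
7) 8914.286ms=78/7b +685.714ms=6/7b
8) 9600.0ms=12b +2400.0ms=3b
9) 12000.0ms=15b +2400.0ms=3b
Σ=18b of 18 (75bpm 6/8) — PASS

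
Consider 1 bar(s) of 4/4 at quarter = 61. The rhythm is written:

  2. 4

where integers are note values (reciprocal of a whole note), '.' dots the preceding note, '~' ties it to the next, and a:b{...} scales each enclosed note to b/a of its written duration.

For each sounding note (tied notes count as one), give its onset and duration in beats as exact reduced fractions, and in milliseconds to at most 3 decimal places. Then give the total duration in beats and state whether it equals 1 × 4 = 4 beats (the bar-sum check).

1) 0.0ms=0b +2950.82ms=3b
2) 2950.82ms=3b +983.607ms=1b
Σ=4b of 4 (61bpm 4/4) — PASS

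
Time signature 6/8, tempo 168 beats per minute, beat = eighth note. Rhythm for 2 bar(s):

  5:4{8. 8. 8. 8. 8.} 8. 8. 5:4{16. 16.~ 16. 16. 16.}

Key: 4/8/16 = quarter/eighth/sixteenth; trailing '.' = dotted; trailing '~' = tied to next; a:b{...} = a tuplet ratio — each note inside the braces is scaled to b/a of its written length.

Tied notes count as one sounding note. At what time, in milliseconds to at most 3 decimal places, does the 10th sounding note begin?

1. 0.0ms @ 0 + 428.571ms (6/5)
2. 428.571ms @ 6/5 + 428.571ms (6/5)
3. 857.143ms @ 12/5 + 428.571ms (6/5)
4. 1285.714ms @ 18/5 + 428.571ms (6/5)
5. 1714.286ms @ 24/5 + 428.571ms (6/5)
6. 2142.857ms @ 6 + 535.714ms (3/2)
7. 2678.571ms @ 15/2 + 535.714ms (3/2)
8. 3214.286ms @ 9 + 214.286ms (3/5)
9. 3428.571ms @ 48/5 + 428.571ms (6/5)
10. 3857.143ms @ 54/5 + 214.286ms (3/5)
11. 4071.429ms @ 57/5 + 214.286ms (3/5)

note 10 onset = 54/5b = 3857.143ms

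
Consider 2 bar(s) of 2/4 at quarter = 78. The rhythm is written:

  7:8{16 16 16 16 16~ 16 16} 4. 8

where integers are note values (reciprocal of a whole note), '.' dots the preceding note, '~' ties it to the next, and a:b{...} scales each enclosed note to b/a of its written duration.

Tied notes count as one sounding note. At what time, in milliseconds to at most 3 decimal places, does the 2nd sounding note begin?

1. 0.0ms @ 0 + 219.78ms (2/7)
2. 219.78ms @ 2/7 + 219.78ms (2/7)
3. 439.56ms @ 4/7 + 219.78ms (2/7)
4. 659.341ms @ 6/7 + 219.78ms (2/7)
5. 879.121ms @ 8/7 + 439.56ms (4/7)
6. 1318.681ms @ 12/7 + 219.78ms (2/7)
7. 1538.462ms @ 2 + 1153.846ms (3/2)
8. 2692.308ms @ 7/2 + 384.615ms (1/2)

note 2 onset = 2/7b = 219.78ms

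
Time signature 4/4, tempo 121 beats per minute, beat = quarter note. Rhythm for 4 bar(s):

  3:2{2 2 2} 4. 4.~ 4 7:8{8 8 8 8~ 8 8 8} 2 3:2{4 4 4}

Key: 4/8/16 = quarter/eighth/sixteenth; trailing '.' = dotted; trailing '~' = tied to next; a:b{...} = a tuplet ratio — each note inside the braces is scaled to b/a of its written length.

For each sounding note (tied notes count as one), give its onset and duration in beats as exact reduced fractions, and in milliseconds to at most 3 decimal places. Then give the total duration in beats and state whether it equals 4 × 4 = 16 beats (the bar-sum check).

1) 0.0ms=0b +661.157ms=4/3b
2) 661.157ms=4/3b +661.157ms=4/3b
3) 1322.314ms=8/3b +661.157ms=4/3b
4) 1983.471ms=4b +743.802ms=3/2b
5) 2727.273ms=11/2b +1239.669ms=5/2b
6) 3966.942ms=8b +283.353ms=4/7b
7) 4250.295ms=60/7b +283.353ms=4/7b
8) 4533.648ms=64/7b +283.353ms=4/7b
9) 4817.001ms=68/7b +566.706ms=8/7b
10) 5383.707ms=76/7b +283.353ms=4/7b
11) 5667.06ms=80/7b +283.353ms=4/7b
12) 5950.413ms=12b +991.736ms=2b
13) 6942.149ms=14b +330.579ms=2/3b
14) 7272.727ms=44/3b +330.579ms=2/3b
15) 7603.306ms=46/3b +330.579ms=2/3b
Σ=16b of 16 (121bpm 4/4) — PASS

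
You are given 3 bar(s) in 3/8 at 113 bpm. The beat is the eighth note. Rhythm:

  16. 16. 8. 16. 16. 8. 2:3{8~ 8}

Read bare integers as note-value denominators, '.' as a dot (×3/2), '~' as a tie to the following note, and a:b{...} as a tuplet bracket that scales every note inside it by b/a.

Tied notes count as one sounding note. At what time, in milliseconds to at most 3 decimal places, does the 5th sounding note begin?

note 5 onset = 15/4b = 1991.15ms

1. 0.0ms @ 0 + 398.23ms (3/4)
2. 398.23ms @ 3/4 + 398.23ms (3/4)
3. 796.46ms @ 3/2 + 796.46ms (3/2)
4. 1592.92ms @ 3 + 398.23ms (3/4)
5. 1991.15ms @ 15/4 + 398.23ms (3/4)
6. 2389.381ms @ 9/2 + 796.46ms (3/2)
7. 3185.841ms @ 6 + 1592.92ms (3)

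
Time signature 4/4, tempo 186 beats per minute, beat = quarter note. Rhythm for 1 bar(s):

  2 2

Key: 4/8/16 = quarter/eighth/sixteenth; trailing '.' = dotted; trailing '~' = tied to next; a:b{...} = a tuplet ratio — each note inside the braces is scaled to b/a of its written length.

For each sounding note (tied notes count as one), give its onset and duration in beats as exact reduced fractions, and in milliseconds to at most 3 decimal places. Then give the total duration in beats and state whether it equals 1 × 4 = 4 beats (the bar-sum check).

1) 0.0ms=0b +645.161ms=2b
2) 645.161ms=2b +645.161ms=2b
Σ=4b of 4 (186bpm 4/4) — PASS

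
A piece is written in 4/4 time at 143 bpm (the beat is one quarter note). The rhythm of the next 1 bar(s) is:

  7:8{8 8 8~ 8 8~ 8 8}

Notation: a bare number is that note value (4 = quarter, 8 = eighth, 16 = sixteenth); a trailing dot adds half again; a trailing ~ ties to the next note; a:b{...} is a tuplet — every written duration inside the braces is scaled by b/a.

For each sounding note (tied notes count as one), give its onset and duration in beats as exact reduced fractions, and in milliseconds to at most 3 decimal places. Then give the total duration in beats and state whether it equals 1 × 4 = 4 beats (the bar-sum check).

1) 0.0ms=0b +239.76ms=4/7b
2) 239.76ms=4/7b +239.76ms=4/7b
3) 479.52ms=8/7b +479.52ms=8/7b
4) 959.041ms=16/7b +479.52ms=8/7b
5) 1438.561ms=24/7b +239.76ms=4/7b
Σ=4b of 4 (143bpm 4/4) — PASS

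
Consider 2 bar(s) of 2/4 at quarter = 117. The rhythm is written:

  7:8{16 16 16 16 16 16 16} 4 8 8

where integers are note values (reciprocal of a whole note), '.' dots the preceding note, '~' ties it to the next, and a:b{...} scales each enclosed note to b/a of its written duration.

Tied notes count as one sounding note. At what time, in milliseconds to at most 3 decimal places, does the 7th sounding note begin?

1. 0.0ms @ 0 + 146.52ms (2/7)
2. 146.52ms @ 2/7 + 146.52ms (2/7)
3. 293.04ms @ 4/7 + 146.52ms (2/7)
4. 439.56ms @ 6/7 + 146.52ms (2/7)
5. 586.081ms @ 8/7 + 146.52ms (2/7)
6. 732.601ms @ 10/7 + 146.52ms (2/7)
7. 879.121ms @ 12/7 + 146.52ms (2/7)
8. 1025.641ms @ 2 + 512.821ms (1)
9. 1538.462ms @ 3 + 256.41ms (1/2)
10. 1794.872ms @ 7/2 + 256.41ms (1/2)

note 7 onset = 12/7b = 879.121ms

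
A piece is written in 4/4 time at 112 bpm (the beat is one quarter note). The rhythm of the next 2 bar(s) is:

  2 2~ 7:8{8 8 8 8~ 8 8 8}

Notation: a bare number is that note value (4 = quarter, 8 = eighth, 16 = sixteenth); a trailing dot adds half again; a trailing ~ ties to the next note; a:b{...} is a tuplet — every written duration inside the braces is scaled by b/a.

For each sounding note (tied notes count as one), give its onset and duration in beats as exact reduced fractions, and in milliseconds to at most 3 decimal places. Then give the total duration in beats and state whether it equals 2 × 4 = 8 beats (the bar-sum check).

1) 0.0ms=0b +1071.429ms=2b
2) 1071.429ms=2b +1377.551ms=18/7b
3) 2448.98ms=32/7b +306.122ms=4/7b
4) 2755.102ms=36/7b +306.122ms=4/7b
5) 3061.224ms=40/7b +612.245ms=8/7b
6) 3673.469ms=48/7b +306.122ms=4/7b
7) 3979.592ms=52/7b +306.122ms=4/7b
Σ=8b of 8 (112bpm 4/4) — PASS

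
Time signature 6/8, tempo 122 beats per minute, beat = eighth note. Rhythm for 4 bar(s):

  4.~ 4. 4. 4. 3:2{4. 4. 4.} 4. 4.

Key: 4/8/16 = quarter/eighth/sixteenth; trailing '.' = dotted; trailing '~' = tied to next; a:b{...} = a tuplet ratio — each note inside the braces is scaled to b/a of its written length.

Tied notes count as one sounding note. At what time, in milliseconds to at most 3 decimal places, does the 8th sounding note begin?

1. 0.0ms @ 0 + 2950.82ms (6)
2. 2950.82ms @ 6 + 1475.41ms (3)
3. 4426.23ms @ 9 + 1475.41ms (3)
4. 5901.639ms @ 12 + 983.607ms (2)
5. 6885.246ms @ 14 + 983.607ms (2)
6. 7868.852ms @ 16 + 983.607ms (2)
7. 8852.459ms @ 18 + 1475.41ms (3)
8. 10327.869ms @ 21 + 1475.41ms (3)

note 8 onset = 21b = 10327.869ms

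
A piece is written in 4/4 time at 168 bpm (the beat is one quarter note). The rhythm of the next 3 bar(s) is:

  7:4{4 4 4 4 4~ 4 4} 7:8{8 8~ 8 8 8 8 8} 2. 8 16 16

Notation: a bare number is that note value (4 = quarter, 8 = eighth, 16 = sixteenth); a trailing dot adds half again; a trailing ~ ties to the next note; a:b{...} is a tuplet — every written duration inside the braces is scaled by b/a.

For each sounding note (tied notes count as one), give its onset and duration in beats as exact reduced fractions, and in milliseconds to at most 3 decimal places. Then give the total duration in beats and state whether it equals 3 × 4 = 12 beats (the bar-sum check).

1) 0.0ms=0b +204.082ms=4/7b
2) 204.082ms=4/7b +204.082ms=4/7b
3) 408.163ms=8/7b +204.082ms=4/7b
4) 612.245ms=12/7b +204.082ms=4/7b
5) 816.327ms=16/7b +408.163ms=8/7b
6) 1224.49ms=24/7b +204.082ms=4/7b
7) 1428.571ms=4b +204.082ms=4/7b
8) 1632.653ms=32/7b +408.163ms=8/7b
9) 2040.816ms=40/7b +204.082ms=4/7b
10) 2244.898ms=44/7b +204.082ms=4/7b
11) 2448.98ms=48/7b +204.082ms=4/7b
12) 2653.061ms=52/7b +204.082ms=4/7b
13) 2857.143ms=8b +1071.429ms=3b
14) 3928.571ms=11b +178.571ms=1/2b
15) 4107.143ms=23/2b +89.286ms=1/4b
16) 4196.429ms=47/4b +89.286ms=1/4b
Σ=12b of 12 (168bpm 4/4) — PASS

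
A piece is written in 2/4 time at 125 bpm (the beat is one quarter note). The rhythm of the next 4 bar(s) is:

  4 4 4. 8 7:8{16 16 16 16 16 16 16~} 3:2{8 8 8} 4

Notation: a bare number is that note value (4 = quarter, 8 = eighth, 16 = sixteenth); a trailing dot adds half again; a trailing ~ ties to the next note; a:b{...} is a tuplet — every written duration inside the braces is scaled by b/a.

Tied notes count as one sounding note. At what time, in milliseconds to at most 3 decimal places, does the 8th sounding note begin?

note 8 onset = 34/7b = 2331.429ms

1. 0.0ms @ 0 + 480.0ms (1)
2. 480.0ms @ 1 + 480.0ms (1)
3. 960.0ms @ 2 + 720.0ms (3/2)
4. 1680.0ms @ 7/2 + 240.0ms (1/2)
5. 1920.0ms @ 4 + 137.143ms (2/7)
6. 2057.143ms @ 30/7 + 137.143ms (2/7)
7. 2194.286ms @ 32/7 + 137.143ms (2/7)
8. 2331.429ms @ 34/7 + 137.143ms (2/7)
9. 2468.571ms @ 36/7 + 137.143ms (2/7)
10. 2605.714ms @ 38/7 + 137.143ms (2/7)
11. 2742.857ms @ 40/7 + 297.143ms (13/21)
12. 3040.0ms @ 19/3 + 160.0ms (1/3)
13. 3200.0ms @ 20/3 + 160.0ms (1/3)
14. 3360.0ms @ 7 + 480.0ms (1)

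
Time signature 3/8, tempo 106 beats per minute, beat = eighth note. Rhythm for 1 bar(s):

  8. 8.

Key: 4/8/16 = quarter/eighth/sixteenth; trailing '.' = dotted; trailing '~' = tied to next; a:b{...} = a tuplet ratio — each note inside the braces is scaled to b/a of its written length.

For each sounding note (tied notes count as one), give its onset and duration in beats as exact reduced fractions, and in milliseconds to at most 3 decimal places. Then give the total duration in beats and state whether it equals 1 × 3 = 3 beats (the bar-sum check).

1) 0.0ms=0b +849.057ms=3/2b
2) 849.057ms=3/2b +849.057ms=3/2b
Σ=3b of 3 (106bpm 3/8) — PASS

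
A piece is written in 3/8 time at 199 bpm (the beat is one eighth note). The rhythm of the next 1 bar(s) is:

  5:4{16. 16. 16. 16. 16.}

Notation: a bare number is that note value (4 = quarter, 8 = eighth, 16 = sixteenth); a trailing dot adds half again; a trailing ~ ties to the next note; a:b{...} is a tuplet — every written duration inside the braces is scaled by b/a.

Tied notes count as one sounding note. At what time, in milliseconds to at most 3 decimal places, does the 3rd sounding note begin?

note 3 onset = 6/5b = 361.809ms

1. 0.0ms @ 0 + 180.905ms (3/5)
2. 180.905ms @ 3/5 + 180.905ms (3/5)
3. 361.809ms @ 6/5 + 180.905ms (3/5)
4. 542.714ms @ 9/5 + 180.905ms (3/5)
5. 723.618ms @ 12/5 + 180.905ms (3/5)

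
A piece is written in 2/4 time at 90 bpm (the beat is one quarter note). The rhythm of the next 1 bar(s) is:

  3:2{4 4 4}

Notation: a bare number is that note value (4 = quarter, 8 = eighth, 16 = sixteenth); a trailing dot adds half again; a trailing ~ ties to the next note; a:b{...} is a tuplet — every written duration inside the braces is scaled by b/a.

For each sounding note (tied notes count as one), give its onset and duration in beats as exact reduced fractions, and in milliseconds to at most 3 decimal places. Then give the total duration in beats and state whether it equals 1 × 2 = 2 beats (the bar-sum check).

1) 0.0ms=0b +444.444ms=2/3b
2) 444.444ms=2/3b +444.444ms=2/3b
3) 888.889ms=4/3b +444.444ms=2/3b
Σ=2b of 2 (90bpm 2/4) — PASS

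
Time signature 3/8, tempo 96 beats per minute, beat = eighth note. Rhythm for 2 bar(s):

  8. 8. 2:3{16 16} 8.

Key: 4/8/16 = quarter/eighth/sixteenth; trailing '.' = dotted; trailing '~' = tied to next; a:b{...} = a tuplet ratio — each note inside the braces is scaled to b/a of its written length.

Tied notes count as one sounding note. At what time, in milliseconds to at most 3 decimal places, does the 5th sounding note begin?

1. 0.0ms @ 0 + 937.5ms (3/2)
2. 937.5ms @ 3/2 + 937.5ms (3/2)
3. 1875.0ms @ 3 + 468.75ms (3/4)
4. 2343.75ms @ 15/4 + 468.75ms (3/4)
5. 2812.5ms @ 9/2 + 937.5ms (3/2)

note 5 onset = 9/2b = 2812.5ms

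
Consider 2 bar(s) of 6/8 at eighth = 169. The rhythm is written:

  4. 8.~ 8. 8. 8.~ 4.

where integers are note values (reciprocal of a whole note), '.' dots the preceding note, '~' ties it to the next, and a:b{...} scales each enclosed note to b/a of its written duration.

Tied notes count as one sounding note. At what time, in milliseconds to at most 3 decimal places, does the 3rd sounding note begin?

1. 0.0ms @ 0 + 1065.089ms (3)
2. 1065.089ms @ 3 + 1065.089ms (3)
3. 2130.178ms @ 6 + 532.544ms (3/2)
4. 2662.722ms @ 15/2 + 1597.633ms (9/2)

note 3 onset = 6b = 2130.178ms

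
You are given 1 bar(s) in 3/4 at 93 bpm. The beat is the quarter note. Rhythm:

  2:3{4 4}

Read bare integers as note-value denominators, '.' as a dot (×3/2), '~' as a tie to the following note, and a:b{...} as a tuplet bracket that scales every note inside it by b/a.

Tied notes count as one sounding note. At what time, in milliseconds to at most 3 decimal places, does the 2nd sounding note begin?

1. 0.0ms @ 0 + 967.742ms (3/2)
2. 967.742ms @ 3/2 + 967.742ms (3/2)

note 2 onset = 3/2b = 967.742ms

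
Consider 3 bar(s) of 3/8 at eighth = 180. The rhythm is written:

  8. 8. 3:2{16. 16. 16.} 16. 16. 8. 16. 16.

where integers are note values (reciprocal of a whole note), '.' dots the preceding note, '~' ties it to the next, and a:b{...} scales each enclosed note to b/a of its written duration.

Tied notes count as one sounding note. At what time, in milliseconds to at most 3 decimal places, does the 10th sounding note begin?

1. 0.0ms @ 0 + 500.0ms (3/2)
2. 500.0ms @ 3/2 + 500.0ms (3/2)
3. 1000.0ms @ 3 + 166.667ms (1/2)
4. 1166.667ms @ 7/2 + 166.667ms (1/2)
5. 1333.333ms @ 4 + 166.667ms (1/2)
6. 1500.0ms @ 9/2 + 250.0ms (3/4)
7. 1750.0ms @ 21/4 + 250.0ms (3/4)
8. 2000.0ms @ 6 + 500.0ms (3/2)
9. 2500.0ms @ 15/2 + 250.0ms (3/4)
10. 2750.0ms @ 33/4 + 250.0ms (3/4)

note 10 onset = 33/4b = 2750.0ms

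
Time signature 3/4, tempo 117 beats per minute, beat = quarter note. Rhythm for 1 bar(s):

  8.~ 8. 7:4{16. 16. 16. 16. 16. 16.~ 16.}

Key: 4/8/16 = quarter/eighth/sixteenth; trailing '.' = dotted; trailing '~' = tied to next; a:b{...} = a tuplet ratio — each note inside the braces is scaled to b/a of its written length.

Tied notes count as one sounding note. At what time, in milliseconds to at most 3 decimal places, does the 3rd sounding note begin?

note 3 onset = 12/7b = 879.121ms

1. 0.0ms @ 0 + 769.231ms (3/2)
2. 769.231ms @ 3/2 + 109.89ms (3/14)
3. 879.121ms @ 12/7 + 109.89ms (3/14)
4. 989.011ms @ 27/14 + 109.89ms (3/14)
5. 1098.901ms @ 15/7 + 109.89ms (3/14)
6. 1208.791ms @ 33/14 + 109.89ms (3/14)
7. 1318.681ms @ 18/7 + 219.78ms (3/7)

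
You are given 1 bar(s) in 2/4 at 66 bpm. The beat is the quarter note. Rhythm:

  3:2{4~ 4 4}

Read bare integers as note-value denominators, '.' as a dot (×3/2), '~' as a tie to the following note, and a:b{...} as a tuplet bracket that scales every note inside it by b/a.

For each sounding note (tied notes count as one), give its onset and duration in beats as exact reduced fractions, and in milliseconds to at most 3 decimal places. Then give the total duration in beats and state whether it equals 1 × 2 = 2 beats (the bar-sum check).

1) 0.0ms=0b +1212.121ms=4/3b
2) 1212.121ms=4/3b +606.061ms=2/3b
Σ=2b of 2 (66bpm 2/4) — PASS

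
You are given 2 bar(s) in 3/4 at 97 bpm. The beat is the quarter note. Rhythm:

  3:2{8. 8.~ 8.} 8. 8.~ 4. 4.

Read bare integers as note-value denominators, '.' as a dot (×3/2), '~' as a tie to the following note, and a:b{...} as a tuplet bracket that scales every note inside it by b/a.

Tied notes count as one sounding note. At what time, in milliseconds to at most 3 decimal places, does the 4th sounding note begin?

1. 0.0ms @ 0 + 309.278ms (1/2)
2. 309.278ms @ 1/2 + 618.557ms (1)
3. 927.835ms @ 3/2 + 463.918ms (3/4)
4. 1391.753ms @ 9/4 + 1391.753ms (9/4)
5. 2783.505ms @ 9/2 + 927.835ms (3/2)

note 4 onset = 9/4b = 1391.753ms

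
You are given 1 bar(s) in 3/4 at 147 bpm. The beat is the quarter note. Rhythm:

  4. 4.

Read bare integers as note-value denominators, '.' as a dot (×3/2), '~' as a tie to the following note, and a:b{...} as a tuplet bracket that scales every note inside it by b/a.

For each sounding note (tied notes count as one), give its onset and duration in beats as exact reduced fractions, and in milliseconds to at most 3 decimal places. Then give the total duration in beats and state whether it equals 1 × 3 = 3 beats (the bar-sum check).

1) 0.0ms=0b +612.245ms=3/2b
2) 612.245ms=3/2b +612.245ms=3/2b
Σ=3b of 3 (147bpm 3/4) — PASS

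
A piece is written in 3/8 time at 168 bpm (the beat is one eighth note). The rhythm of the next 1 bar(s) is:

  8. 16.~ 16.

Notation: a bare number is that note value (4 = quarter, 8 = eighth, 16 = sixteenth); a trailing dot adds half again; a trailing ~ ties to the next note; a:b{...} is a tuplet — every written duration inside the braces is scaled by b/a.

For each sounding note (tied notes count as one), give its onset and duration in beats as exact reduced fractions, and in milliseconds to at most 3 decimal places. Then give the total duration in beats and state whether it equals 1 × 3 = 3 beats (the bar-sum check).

1) 0.0ms=0b +535.714ms=3/2b
2) 535.714ms=3/2b +535.714ms=3/2b
Σ=3b of 3 (168bpm 3/8) — PASS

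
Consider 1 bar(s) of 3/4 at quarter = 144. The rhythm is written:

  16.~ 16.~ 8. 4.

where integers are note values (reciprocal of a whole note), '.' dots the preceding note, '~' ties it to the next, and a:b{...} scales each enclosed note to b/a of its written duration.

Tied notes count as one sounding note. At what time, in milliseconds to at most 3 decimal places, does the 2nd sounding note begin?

note 2 onset = 3/2b = 625.0ms

1. 0.0ms @ 0 + 625.0ms (3/2)
2. 625.0ms @ 3/2 + 625.0ms (3/2)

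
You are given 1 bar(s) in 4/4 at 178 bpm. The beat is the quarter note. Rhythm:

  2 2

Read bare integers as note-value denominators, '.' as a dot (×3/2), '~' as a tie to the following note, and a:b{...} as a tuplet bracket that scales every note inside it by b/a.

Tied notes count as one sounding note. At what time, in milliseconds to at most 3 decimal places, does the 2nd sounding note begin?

note 2 onset = 2b = 674.157ms

1. 0.0ms @ 0 + 674.157ms (2)
2. 674.157ms @ 2 + 674.157ms (2)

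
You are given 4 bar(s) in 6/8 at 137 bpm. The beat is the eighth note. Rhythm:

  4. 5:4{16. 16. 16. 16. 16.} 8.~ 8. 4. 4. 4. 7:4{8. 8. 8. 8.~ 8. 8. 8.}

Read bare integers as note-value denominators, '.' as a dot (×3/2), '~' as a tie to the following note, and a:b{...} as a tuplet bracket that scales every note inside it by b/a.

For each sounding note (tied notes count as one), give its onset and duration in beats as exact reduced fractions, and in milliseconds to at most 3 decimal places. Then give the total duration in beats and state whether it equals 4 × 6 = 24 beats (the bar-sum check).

1) 0.0ms=0b +1313.869ms=3b
2) 1313.869ms=3b +262.774ms=3/5b
3) 1576.642ms=18/5b +262.774ms=3/5b
4) 1839.416ms=21/5b +262.774ms=3/5b
5) 2102.19ms=24/5b +262.774ms=3/5b
6) 2364.964ms=27/5b +262.774ms=3/5b
7) 2627.737ms=6b +1313.869ms=3b
8) 3941.606ms=9b +1313.869ms=3b
9) 5255.474ms=12b +1313.869ms=3b
10) 6569.343ms=15b +1313.869ms=3b
11) 7883.212ms=18b +375.391ms=6/7b
12) 8258.603ms=132/7b +375.391ms=6/7b
13) 8633.994ms=138/7b +375.391ms=6/7b
14) 9009.385ms=144/7b +750.782ms=12/7b
15) 9760.167ms=156/7b +375.391ms=6/7b
16) 10135.558ms=162/7b +375.391ms=6/7b
Σ=24b of 24 (137bpm 6/8) — PASS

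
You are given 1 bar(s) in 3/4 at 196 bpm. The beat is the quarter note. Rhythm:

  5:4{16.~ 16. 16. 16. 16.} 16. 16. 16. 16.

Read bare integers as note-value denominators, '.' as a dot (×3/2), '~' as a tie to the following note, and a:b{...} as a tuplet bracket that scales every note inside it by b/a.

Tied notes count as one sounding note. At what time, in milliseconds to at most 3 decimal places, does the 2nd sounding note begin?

note 2 onset = 3/5b = 183.673ms

1. 0.0ms @ 0 + 183.673ms (3/5)
2. 183.673ms @ 3/5 + 91.837ms (3/10)
3. 275.51ms @ 9/10 + 91.837ms (3/10)
4. 367.347ms @ 6/5 + 91.837ms (3/10)
5. 459.184ms @ 3/2 + 114.796ms (3/8)
6. 573.98ms @ 15/8 + 114.796ms (3/8)
7. 688.776ms @ 9/4 + 114.796ms (3/8)
8. 803.571ms @ 21/8 + 114.796ms (3/8)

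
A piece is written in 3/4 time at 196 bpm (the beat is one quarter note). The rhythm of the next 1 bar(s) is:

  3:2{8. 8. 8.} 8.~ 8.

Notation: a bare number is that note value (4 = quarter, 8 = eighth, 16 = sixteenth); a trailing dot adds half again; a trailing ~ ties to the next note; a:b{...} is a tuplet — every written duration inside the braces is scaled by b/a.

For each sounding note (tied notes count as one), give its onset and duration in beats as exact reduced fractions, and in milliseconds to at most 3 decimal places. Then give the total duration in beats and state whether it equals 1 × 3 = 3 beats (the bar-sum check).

1) 0.0ms=0b +153.061ms=1/2b
2) 153.061ms=1/2b +153.061ms=1/2b
3) 306.122ms=1b +153.061ms=1/2b
4) 459.184ms=3/2b +459.184ms=3/2b
Σ=3b of 3 (196bpm 3/4) — PASS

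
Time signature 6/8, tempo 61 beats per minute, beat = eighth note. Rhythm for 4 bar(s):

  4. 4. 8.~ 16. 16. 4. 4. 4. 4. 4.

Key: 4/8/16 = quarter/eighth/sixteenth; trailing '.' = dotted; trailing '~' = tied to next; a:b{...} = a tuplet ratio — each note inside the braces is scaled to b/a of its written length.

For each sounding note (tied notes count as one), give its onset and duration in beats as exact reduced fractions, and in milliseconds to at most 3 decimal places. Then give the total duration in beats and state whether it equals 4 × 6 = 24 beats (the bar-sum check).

1) 0.0ms=0b +2950.82ms=3b
2) 2950.82ms=3b +2950.82ms=3b
3) 5901.639ms=6b +2213.115ms=9/4b
4) 8114.754ms=33/4b +737.705ms=3/4b
5) 8852.459ms=9b +2950.82ms=3b
6) 11803.279ms=12b +2950.82ms=3b
7) 14754.098ms=15b +2950.82ms=3b
8) 17704.918ms=18b +2950.82ms=3b
9) 20655.738ms=21b +2950.82ms=3b
Σ=24b of 24 (61bpm 6/8) — PASS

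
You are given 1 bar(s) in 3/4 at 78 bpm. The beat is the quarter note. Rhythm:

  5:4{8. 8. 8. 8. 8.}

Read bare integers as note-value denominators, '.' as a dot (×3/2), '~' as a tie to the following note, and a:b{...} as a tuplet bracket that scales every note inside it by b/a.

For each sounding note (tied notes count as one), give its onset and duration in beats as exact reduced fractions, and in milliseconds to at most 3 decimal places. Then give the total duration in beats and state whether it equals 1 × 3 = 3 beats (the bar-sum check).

1) 0.0ms=0b +461.538ms=3/5b
2) 461.538ms=3/5b +461.538ms=3/5b
3) 923.077ms=6/5b +461.538ms=3/5b
4) 1384.615ms=9/5b +461.538ms=3/5b
5) 1846.154ms=12/5b +461.538ms=3/5b
Σ=3b of 3 (78bpm 3/4) — PASS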